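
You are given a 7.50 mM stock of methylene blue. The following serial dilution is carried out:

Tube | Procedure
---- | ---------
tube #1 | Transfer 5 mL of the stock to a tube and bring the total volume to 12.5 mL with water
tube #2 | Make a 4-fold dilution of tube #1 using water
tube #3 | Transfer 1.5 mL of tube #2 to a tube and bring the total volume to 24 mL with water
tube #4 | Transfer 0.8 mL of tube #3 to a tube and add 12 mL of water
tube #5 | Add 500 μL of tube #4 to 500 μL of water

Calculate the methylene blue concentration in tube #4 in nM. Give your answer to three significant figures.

2.93 × 10^3 nM

Step 1: 5 mL brought to 12.5 mL → factor 12.5/5 = 2.5
Step 2: 4-fold → factor 4
Step 3: 1.5 mL brought to 24 mL → factor 24/1.5 = 16
Step 4: 0.8 mL + 12 mL = 12.8 mL total → factor 12.8/0.8 = 16
Dilution factor through tube #4 = 2.5 × 4 × 16 × 16 = 2560
[tube #4] = 7.50 mM / 2560 = 0.002930 mM = 2.93 × 10^3 nM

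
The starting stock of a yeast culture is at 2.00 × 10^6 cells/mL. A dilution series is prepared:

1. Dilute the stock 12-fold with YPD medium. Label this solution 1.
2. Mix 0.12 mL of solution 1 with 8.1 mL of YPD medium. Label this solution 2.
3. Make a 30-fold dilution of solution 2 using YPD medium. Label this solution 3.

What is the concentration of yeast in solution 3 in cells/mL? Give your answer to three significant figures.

Step 1: 12-fold → factor 12
Step 2: 0.12 mL + 8.1 mL = 8.22 mL total → factor 8.22/0.12 = 68.5
Step 3: 30-fold → factor 30
Overall dilution factor = 12 × 68.5 × 30 = 24660
Final = 2.00 × 10^6 cells/mL / 24660 = 81.1 cells/mL

81.1 cells/mL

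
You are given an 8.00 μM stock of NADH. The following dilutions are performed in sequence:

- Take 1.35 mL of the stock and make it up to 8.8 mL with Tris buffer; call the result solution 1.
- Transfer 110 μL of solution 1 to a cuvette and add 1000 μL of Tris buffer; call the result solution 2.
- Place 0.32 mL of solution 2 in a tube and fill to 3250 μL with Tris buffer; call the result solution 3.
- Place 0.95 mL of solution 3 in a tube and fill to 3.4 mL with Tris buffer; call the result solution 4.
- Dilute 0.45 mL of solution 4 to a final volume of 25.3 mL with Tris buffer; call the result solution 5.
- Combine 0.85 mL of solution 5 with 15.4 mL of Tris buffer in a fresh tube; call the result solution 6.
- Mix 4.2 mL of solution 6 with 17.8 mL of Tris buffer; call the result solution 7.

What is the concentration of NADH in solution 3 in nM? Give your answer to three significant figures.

12.0 nM

Step 1: 1.35 mL brought to 8.8 mL → factor 8.8/1.35 = 6.5185
Step 2: 110 μL + 1000 μL = 1110 μL total → factor 1110/110 = 10.091
Step 3: 0.32 mL brought to 3250 μL → factor 3.25/0.32 = 10.156
Dilution factor through solution 3 = 6.5185 × 10.091 × 10.156 = 668.06
[solution 3] = 8.00 μM / 668.06 = 0.01198 μM = 12.0 nM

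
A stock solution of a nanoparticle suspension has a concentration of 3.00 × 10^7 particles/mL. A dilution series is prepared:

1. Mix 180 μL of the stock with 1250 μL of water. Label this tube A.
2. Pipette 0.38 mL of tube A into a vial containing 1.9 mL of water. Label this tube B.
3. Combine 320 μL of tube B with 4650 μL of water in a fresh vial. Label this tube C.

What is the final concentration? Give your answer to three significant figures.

Step 1: 180 μL + 1250 μL = 1430 μL total → factor 1430/180 = 7.9444
Step 2: 0.38 mL + 1.9 mL = 2.28 mL total → factor 2.28/0.38 = 6
Step 3: 320 μL + 4650 μL = 4970 μL total → factor 4970/320 = 15.531
Overall dilution factor = 7.9444 × 6 × 15.531 = 740.32
Final = 3.00 × 10^7 particles/mL / 740.32 = 4.05 × 10^4 particles/mL

4.05 × 10^4 particles/mL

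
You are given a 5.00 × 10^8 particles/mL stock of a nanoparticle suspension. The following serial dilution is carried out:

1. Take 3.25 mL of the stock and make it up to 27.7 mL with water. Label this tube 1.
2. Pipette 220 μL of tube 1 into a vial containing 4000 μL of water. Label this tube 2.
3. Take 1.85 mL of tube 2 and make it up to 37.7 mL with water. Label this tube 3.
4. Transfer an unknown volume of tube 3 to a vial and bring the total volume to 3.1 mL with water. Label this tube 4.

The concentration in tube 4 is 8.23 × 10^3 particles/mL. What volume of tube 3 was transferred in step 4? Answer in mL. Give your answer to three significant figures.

Step 1: 3.25 mL brought to 27.7 mL → factor 27.7/3.25 = 8.5231
Step 2: 220 μL + 4000 μL = 4220 μL total → factor 4220/220 = 19.182
Step 3: 1.85 mL brought to 37.7 mL → factor 37.7/1.85 = 20.378
Step 4: v brought to 3.1 mL → factor = 3.1 mL/v
Product of known-step factors = 3331.6
Overall factor = 5.00 × 10^8 particles/mL / (8.23 × 10^3 particles/mL) = 60753
Step-4 factor = 60753 / 3331.6 = 18.235
v = 3.1 mL / 18.235 = 0.170 mL

0.170 mL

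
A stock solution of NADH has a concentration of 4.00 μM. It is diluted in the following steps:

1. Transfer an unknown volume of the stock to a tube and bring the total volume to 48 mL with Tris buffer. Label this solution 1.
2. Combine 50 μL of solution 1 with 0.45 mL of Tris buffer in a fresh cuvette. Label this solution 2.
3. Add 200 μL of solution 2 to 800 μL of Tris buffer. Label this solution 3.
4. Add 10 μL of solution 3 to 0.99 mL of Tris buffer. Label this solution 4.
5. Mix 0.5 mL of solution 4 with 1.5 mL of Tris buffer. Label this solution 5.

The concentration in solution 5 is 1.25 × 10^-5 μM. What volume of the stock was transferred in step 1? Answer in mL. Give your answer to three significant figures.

3.00 mL

Step 1: v brought to 48 mL → factor = 48 mL/v
Step 2: 50 μL + 0.45 mL = 500 μL total → factor 500/50 = 10
Step 3: 200 μL + 800 μL = 1000 μL total → factor 1000/200 = 5
Step 4: 10 μL + 0.99 mL = 1000 μL total → factor 1000/10 = 100
Step 5: 0.5 mL + 1.5 mL = 2 mL total → factor 2/0.5 = 4
Product of known-step factors = 20000
Overall factor = 4.00 μM / (1.25 × 10^-5 μM) = 3.2 × 10^5
Step-1 factor = 3.2 × 10^5 / 20000 = 16
v = 48 mL / 16 = 3.00 mL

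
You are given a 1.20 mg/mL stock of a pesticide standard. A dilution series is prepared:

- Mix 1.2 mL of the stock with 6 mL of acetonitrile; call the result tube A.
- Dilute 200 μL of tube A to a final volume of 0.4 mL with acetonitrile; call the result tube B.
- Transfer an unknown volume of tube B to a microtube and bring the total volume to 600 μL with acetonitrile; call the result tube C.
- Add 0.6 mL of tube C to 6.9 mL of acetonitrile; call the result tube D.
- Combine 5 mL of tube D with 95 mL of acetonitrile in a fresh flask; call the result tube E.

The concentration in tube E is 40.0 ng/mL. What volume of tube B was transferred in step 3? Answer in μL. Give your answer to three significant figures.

Step 1: 1.2 mL + 6 mL = 7.2 mL total → factor 7.2/1.2 = 6
Step 2: 200 μL brought to 0.4 mL → factor 400/200 = 2
Step 3: v brought to 600 μL → factor = 600 μL/v
Step 4: 0.6 mL + 6.9 mL = 7.5 mL total → factor 7.5/0.6 = 12.5
Step 5: 5 mL + 95 mL = 100 mL total → factor 100/5 = 20
Product of known-step factors = 3000
Overall factor = 1.20 mg/mL / (40.0 ng/mL) = 30000
Step-3 factor = 30000 / 3000 = 10
v = 600 μL / 10 = 60.0 μL

60.0 μL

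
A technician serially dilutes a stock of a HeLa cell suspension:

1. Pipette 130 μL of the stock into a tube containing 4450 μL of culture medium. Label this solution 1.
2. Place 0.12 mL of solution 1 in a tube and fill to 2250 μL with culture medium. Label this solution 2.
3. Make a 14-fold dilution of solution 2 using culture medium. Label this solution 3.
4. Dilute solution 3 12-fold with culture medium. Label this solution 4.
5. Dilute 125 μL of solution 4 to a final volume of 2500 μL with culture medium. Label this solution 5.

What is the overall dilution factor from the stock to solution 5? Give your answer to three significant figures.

2.22 × 10^6

Step 1: 130 μL + 4450 μL = 4580 μL total → factor 4580/130 = 35.231
Step 2: 0.12 mL brought to 2250 μL → factor 2.25/0.12 = 18.75
Step 3: 14-fold → factor 14
Step 4: 12-fold → factor 12
Step 5: 125 μL brought to 2500 μL → factor 2500/125 = 20
Overall dilution factor = 35.231 × 18.75 × 14 × 12 × 20 = 2.2195 × 10^6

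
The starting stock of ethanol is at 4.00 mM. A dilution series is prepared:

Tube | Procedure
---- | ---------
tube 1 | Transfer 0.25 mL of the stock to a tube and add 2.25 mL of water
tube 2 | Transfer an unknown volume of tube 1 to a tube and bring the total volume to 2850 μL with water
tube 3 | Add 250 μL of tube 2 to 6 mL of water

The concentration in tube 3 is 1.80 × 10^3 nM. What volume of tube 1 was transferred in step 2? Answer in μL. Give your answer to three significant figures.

Step 1: 0.25 mL + 2.25 mL = 2.5 mL total → factor 2.5/0.25 = 10
Step 2: v brought to 2850 μL → factor = 2850 μL/v
Step 3: 250 μL + 6 mL = 6250 μL total → factor 6250/250 = 25
Product of known-step factors = 250
Overall factor = 4.00 mM / (1.80 × 10^3 nM) = 2222.2
Step-2 factor = 2222.2 / 250 = 8.8889
v = 2850 μL / 8.8889 = 321 μL

321 μL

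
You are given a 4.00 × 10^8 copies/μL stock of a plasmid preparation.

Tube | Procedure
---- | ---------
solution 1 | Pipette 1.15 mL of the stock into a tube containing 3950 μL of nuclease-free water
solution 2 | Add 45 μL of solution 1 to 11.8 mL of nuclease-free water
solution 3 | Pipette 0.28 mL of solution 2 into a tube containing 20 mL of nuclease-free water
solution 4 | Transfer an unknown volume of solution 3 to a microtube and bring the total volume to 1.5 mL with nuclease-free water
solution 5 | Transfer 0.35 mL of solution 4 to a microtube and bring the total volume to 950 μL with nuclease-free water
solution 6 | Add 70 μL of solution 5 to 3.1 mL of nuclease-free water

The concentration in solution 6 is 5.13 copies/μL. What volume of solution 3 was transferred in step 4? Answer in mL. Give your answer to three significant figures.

Step 1: 1.15 mL + 3950 μL = 5.1 mL total → factor 5.1/1.15 = 4.4348
Step 2: 45 μL + 11.8 mL = 11845 μL total → factor 11845/45 = 263.22
Step 3: 0.28 mL + 20 mL = 20.28 mL total → factor 20.28/0.28 = 72.429
Step 4: v brought to 1.5 mL → factor = 1.5 mL/v
Step 5: 0.35 mL brought to 950 μL → factor 0.95/0.35 = 2.7143
Step 6: 70 μL + 3.1 mL = 3170 μL total → factor 3170/70 = 45.286
Product of known-step factors = 1.0393 × 10^7
Overall factor = 4.00 × 10^8 copies/μL / (5.13 copies/μL) = 7.7973 × 10^7
Step-4 factor = 7.7973 × 10^7 / 1.0393 × 10^7 = 7.5028
v = 1.5 mL / 7.5028 = 0.200 mL

0.200 mL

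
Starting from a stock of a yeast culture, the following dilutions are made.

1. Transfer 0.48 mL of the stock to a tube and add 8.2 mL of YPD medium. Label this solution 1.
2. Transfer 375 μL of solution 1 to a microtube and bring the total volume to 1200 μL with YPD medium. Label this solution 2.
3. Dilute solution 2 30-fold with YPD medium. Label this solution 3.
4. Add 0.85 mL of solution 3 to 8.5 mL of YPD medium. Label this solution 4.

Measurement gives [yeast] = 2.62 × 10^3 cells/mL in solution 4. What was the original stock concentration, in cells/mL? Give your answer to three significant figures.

5.00 × 10^7 cells/mL

Step 1: 0.48 mL + 8.2 mL = 8.68 mL total → factor 8.68/0.48 = 18.083
Step 2: 375 μL brought to 1200 μL → factor 1200/375 = 3.2
Step 3: 30-fold → factor 30
Step 4: 0.85 mL + 8.5 mL = 9.35 mL total → factor 9.35/0.85 = 11
Overall dilution factor = 18.083 × 3.2 × 30 × 11 = 19096
Stock = 2.62 × 10^3 cells/mL × 19096 = 5.00 × 10^7 cells/mL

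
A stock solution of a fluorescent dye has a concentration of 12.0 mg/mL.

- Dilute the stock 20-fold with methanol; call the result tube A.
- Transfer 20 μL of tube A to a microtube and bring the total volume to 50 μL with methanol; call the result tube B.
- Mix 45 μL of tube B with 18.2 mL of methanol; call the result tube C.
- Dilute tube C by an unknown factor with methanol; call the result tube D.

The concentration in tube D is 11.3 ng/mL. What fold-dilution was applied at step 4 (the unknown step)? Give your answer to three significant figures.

Step 1: 20-fold → factor 20
Step 2: 20 μL brought to 50 μL → factor 50/20 = 2.5
Step 3: 45 μL + 18.2 mL = 18245 μL total → factor 18245/45 = 405.44
Step 4: unknown factor x
Product of known-step factors = 20272
Overall factor = 12.0 mg/mL / (11.3 ng/mL) = 1.0619 × 10^6
x = 1.0619 × 10^6 / 20272 = 52.4

52.4-fold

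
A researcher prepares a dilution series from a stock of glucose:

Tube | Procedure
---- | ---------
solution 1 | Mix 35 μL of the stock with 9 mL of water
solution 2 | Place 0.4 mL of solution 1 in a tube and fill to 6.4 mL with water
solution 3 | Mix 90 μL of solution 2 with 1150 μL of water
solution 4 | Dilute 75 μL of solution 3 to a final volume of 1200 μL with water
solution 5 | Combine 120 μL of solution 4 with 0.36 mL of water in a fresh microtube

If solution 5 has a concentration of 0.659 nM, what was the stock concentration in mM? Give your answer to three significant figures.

Step 1: 35 μL + 9 mL = 9035 μL total → factor 9035/35 = 258.14
Step 2: 0.4 mL brought to 6.4 mL → factor 6.4/0.4 = 16
Step 3: 90 μL + 1150 μL = 1240 μL total → factor 1240/90 = 13.778
Step 4: 75 μL brought to 1200 μL → factor 1200/75 = 16
Step 5: 120 μL + 0.36 mL = 480 μL total → factor 480/120 = 4
Overall dilution factor = 258.14 × 16 × 13.778 × 16 × 4 = 3.642 × 10^6
Stock = 0.659 nM × 3.642 × 10^6 = 2.400 × 10^6 nM = 2.40 mM

2.40 mM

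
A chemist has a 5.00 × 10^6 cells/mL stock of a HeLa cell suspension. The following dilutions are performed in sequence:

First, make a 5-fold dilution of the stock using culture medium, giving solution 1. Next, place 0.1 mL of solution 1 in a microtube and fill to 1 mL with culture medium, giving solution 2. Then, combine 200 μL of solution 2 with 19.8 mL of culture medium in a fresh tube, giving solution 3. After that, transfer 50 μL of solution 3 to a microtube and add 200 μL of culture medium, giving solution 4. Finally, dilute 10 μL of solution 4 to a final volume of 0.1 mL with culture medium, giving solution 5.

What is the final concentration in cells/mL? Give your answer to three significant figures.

Step 1: 5-fold → factor 5
Step 2: 0.1 mL brought to 1 mL → factor 1/0.1 = 10
Step 3: 200 μL + 19.8 mL = 20000 μL total → factor 20000/200 = 100
Step 4: 50 μL + 200 μL = 250 μL total → factor 250/50 = 5
Step 5: 10 μL brought to 0.1 mL → factor 100/10 = 10
Overall dilution factor = 5 × 10 × 100 × 5 × 10 = 2.5 × 10^5
Final = 5.00 × 10^6 cells/mL / 2.5 × 10^5 = 20.0 cells/mL

20.0 cells/mL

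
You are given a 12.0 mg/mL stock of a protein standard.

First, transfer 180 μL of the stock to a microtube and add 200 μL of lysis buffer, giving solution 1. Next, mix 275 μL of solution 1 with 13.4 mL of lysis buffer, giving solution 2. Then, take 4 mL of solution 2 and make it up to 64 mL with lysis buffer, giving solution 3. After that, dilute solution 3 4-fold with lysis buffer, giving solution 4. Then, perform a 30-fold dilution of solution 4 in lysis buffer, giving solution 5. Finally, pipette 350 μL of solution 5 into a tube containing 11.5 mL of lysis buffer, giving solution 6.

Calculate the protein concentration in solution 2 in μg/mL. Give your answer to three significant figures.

114 μg/mL

Step 1: 180 μL + 200 μL = 380 μL total → factor 380/180 = 2.1111
Step 2: 275 μL + 13.4 mL = 13675 μL total → factor 13675/275 = 49.727
Dilution factor through solution 2 = 2.1111 × 49.727 = 104.98
[solution 2] = 12.0 mg/mL / 104.98 = 0.1143 mg/mL = 114 μg/mL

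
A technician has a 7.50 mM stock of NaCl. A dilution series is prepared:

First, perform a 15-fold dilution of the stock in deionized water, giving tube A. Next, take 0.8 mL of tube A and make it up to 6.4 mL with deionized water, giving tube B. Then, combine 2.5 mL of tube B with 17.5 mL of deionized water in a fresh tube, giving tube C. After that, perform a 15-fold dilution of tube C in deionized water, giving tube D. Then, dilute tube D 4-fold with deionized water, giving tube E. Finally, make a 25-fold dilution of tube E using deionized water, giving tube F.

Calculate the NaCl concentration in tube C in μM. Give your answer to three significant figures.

7.81 μM

Step 1: 15-fold → factor 15
Step 2: 0.8 mL brought to 6.4 mL → factor 6.4/0.8 = 8
Step 3: 2.5 mL + 17.5 mL = 20 mL total → factor 20/2.5 = 8
Dilution factor through tube C = 15 × 8 × 8 = 960
[tube C] = 7.50 mM / 960 = 0.007812 mM = 7.81 μM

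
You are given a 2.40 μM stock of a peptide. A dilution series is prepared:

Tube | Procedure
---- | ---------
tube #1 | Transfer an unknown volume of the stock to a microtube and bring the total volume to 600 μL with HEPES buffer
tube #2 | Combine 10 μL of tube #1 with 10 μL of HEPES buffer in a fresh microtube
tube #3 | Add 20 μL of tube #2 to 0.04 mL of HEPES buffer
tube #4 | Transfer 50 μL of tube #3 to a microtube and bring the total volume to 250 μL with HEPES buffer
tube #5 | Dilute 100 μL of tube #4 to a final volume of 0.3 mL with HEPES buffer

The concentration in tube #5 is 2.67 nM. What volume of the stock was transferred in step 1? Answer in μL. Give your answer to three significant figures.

60.1 μL

Step 1: v brought to 600 μL → factor = 600 μL/v
Step 2: 10 μL + 10 μL = 20 μL total → factor 20/10 = 2
Step 3: 20 μL + 0.04 mL = 60 μL total → factor 60/20 = 3
Step 4: 50 μL brought to 250 μL → factor 250/50 = 5
Step 5: 100 μL brought to 0.3 mL → factor 300/100 = 3
Product of known-step factors = 90
Overall factor = 2.40 μM / (2.67 nM) = 898.88
Step-1 factor = 898.88 / 90 = 9.9875
v = 600 μL / 9.9875 = 60.1 μL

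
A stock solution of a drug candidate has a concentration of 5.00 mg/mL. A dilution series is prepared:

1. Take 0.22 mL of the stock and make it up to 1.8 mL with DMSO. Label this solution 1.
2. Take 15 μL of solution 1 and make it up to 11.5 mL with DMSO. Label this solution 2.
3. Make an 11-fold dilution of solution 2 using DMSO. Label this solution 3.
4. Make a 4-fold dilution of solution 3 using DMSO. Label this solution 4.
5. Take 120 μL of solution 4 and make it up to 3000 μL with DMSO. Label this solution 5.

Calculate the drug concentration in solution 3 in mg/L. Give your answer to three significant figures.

Step 1: 0.22 mL brought to 1.8 mL → factor 1.8/0.22 = 8.1818
Step 2: 15 μL brought to 11.5 mL → factor 11500/15 = 766.67
Step 3: 11-fold → factor 11
Dilution factor through solution 3 = 8.1818 × 766.67 × 11 = 69000
[solution 3] = 5.00 mg/mL / 69000 = 7.246 × 10^-5 mg/mL = 0.0725 mg/L

0.0725 mg/L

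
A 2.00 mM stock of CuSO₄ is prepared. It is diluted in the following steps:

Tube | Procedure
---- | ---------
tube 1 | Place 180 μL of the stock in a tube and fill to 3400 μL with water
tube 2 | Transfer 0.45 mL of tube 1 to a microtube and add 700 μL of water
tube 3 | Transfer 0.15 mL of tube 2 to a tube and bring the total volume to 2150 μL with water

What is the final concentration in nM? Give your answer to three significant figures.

Step 1: 180 μL brought to 3400 μL → factor 3400/180 = 18.889
Step 2: 0.45 mL + 700 μL = 1.15 mL total → factor 1.15/0.45 = 2.5556
Step 3: 0.15 mL brought to 2150 μL → factor 2.15/0.15 = 14.333
Overall dilution factor = 18.889 × 2.5556 × 14.333 = 691.89
Final = 2.00 mM / 691.89 = 0.002891 mM = 2.89 × 10^3 nM

2.89 × 10^3 nM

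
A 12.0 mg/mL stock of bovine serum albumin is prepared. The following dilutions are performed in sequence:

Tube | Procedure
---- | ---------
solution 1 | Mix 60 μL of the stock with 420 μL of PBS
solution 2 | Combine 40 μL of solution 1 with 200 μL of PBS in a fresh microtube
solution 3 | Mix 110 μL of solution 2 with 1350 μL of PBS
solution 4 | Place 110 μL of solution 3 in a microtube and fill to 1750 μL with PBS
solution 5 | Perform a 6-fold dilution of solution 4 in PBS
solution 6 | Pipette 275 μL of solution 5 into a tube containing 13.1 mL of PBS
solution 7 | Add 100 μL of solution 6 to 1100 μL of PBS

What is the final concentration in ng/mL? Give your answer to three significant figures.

Step 1: 60 μL + 420 μL = 480 μL total → factor 480/60 = 8
Step 2: 40 μL + 200 μL = 240 μL total → factor 240/40 = 6
Step 3: 110 μL + 1350 μL = 1460 μL total → factor 1460/110 = 13.273
Step 4: 110 μL brought to 1750 μL → factor 1750/110 = 15.909
Step 5: 6-fold → factor 6
Step 6: 275 μL + 13.1 mL = 13375 μL total → factor 13375/275 = 48.636
Step 7: 100 μL + 1100 μL = 1200 μL total → factor 1200/100 = 12
Overall dilution factor = 8 × 6 × 13.273 × 15.909 × 6 × 48.636 × 12 = 3.5493 × 10^7
Final = 12.0 mg/mL / 3.5493 × 10^7 = 3.381 × 10^-7 mg/mL = 0.338 ng/mL

0.338 ng/mL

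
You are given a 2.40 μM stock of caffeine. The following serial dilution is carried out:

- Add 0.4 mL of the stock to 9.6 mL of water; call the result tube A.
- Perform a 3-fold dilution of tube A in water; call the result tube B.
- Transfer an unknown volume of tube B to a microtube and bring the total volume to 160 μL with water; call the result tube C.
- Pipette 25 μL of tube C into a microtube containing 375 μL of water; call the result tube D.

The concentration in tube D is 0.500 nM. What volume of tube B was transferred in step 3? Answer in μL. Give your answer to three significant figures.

Step 1: 0.4 mL + 9.6 mL = 10 mL total → factor 10/0.4 = 25
Step 2: 3-fold → factor 3
Step 3: v brought to 160 μL → factor = 160 μL/v
Step 4: 25 μL + 375 μL = 400 μL total → factor 400/25 = 16
Product of known-step factors = 1200
Overall factor = 2.40 μM / (0.500 nM) = 4800
Step-3 factor = 4800 / 1200 = 4
v = 160 μL / 4 = 40.0 μL

40.0 μL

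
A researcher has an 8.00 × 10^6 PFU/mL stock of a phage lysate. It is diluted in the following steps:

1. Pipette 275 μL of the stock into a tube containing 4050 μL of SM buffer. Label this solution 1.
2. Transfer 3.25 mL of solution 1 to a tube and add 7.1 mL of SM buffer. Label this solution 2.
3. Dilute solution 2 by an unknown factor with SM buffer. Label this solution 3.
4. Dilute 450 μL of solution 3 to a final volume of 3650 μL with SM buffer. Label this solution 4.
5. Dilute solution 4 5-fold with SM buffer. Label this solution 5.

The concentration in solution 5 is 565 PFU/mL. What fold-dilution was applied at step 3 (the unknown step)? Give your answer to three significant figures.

6.97-fold

Step 1: 275 μL + 4050 μL = 4325 μL total → factor 4325/275 = 15.727
Step 2: 3.25 mL + 7.1 mL = 10.35 mL total → factor 10.35/3.25 = 3.1846
Step 3: unknown factor x
Step 4: 450 μL brought to 3650 μL → factor 3650/450 = 8.1111
Step 5: 5-fold → factor 5
Product of known-step factors = 2031.2
Overall factor = 8.00 × 10^6 PFU/mL / (565 PFU/mL) = 14159
x = 14159 / 2031.2 = 6.97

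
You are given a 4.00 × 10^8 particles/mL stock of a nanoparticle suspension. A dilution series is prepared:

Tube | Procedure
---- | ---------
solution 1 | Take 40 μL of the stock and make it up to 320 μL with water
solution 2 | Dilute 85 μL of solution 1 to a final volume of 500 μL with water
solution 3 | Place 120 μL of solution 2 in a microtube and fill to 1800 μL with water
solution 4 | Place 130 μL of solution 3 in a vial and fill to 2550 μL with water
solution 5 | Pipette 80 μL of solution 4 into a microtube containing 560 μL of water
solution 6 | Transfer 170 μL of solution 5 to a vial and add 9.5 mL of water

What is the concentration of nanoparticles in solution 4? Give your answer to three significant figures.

Step 1: 40 μL brought to 320 μL → factor 320/40 = 8
Step 2: 85 μL brought to 500 μL → factor 500/85 = 5.8824
Step 3: 120 μL brought to 1800 μL → factor 1800/120 = 15
Step 4: 130 μL brought to 2550 μL → factor 2550/130 = 19.615
Dilution factor through solution 4 = 8 × 5.8824 × 15 × 19.615 = 13846
[solution 4] = 4.00 × 10^8 particles/mL / 13846 = 2.89 × 10^4 particles/mL

2.89 × 10^4 particles/mL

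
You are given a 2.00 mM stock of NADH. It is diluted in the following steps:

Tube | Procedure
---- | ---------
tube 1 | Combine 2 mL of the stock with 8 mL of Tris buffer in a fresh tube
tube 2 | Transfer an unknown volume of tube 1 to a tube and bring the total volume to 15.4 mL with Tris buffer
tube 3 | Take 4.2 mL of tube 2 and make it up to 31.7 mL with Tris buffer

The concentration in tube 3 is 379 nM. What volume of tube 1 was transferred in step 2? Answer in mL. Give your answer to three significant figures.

Step 1: 2 mL + 8 mL = 10 mL total → factor 10/2 = 5
Step 2: v brought to 15.4 mL → factor = 15.4 mL/v
Step 3: 4.2 mL brought to 31.7 mL → factor 31.7/4.2 = 7.5476
Product of known-step factors = 37.738
Overall factor = 2.00 mM / (379 nM) = 5277
Step-2 factor = 5277 / 37.738 = 139.83
v = 15.4 mL / 139.83 = 0.110 mL

0.110 mL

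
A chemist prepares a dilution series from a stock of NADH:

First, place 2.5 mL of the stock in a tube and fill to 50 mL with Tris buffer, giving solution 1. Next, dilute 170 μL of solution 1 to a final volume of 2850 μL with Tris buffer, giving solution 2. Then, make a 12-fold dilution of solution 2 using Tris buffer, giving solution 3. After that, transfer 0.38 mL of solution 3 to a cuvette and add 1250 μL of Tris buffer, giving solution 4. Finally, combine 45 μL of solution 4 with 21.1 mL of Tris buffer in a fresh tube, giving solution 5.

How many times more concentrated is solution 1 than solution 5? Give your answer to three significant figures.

Step 1: 2.5 mL brought to 50 mL → factor 50/2.5 = 20
Step 2: 170 μL brought to 2850 μL → factor 2850/170 = 16.765
Step 3: 12-fold → factor 12
Step 4: 0.38 mL + 1250 μL = 1.63 mL total → factor 1.63/0.38 = 4.2895
Step 5: 45 μL + 21.1 mL = 21145 μL total → factor 21145/45 = 469.89
Dilution factor to solution 1 = 20; to solution 5 = 8.1097 × 10^6
[solution 1]/[solution 5] = (factor to solution 5)/(factor to solution 1) = 8.1097 × 10^6/20 = 4.05 × 10^5

4.05 × 10^5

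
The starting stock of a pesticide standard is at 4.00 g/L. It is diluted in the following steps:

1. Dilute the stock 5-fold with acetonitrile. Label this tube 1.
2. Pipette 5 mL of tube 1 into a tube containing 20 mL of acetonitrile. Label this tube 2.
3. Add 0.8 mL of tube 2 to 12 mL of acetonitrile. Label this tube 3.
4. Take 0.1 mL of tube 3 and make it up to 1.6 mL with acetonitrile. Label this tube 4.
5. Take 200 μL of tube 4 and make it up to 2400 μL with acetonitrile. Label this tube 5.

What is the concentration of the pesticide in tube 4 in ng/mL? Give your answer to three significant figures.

625 ng/mL

Step 1: 5-fold → factor 5
Step 2: 5 mL + 20 mL = 25 mL total → factor 25/5 = 5
Step 3: 0.8 mL + 12 mL = 12.8 mL total → factor 12.8/0.8 = 16
Step 4: 0.1 mL brought to 1.6 mL → factor 1.6/0.1 = 16
Dilution factor through tube 4 = 5 × 5 × 16 × 16 = 6400
[tube 4] = 4.00 g/L / 6400 = 0.0006250 g/L = 625 ng/mL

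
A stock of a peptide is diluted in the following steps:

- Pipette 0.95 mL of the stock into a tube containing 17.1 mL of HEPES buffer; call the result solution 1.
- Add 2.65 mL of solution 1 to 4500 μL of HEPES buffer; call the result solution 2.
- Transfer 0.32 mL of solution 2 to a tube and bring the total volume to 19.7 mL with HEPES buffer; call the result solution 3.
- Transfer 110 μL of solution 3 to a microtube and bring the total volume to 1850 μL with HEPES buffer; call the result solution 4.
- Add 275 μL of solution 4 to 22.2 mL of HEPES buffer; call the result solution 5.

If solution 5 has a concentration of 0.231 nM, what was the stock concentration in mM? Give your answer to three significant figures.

Step 1: 0.95 mL + 17.1 mL = 18.05 mL total → factor 18.05/0.95 = 19
Step 2: 2.65 mL + 4500 μL = 7.15 mL total → factor 7.15/2.65 = 2.6981
Step 3: 0.32 mL brought to 19.7 mL → factor 19.7/0.32 = 61.562
Step 4: 110 μL brought to 1850 μL → factor 1850/110 = 16.818
Step 5: 275 μL + 22.2 mL = 22475 μL total → factor 22475/275 = 81.727
Overall dilution factor = 19 × 2.6981 × 61.562 × 16.818 × 81.727 = 4.3379 × 10^6
Stock = 0.231 nM × 4.3379 × 10^6 = 1.002 × 10^6 nM = 1.00 mM

1.00 mM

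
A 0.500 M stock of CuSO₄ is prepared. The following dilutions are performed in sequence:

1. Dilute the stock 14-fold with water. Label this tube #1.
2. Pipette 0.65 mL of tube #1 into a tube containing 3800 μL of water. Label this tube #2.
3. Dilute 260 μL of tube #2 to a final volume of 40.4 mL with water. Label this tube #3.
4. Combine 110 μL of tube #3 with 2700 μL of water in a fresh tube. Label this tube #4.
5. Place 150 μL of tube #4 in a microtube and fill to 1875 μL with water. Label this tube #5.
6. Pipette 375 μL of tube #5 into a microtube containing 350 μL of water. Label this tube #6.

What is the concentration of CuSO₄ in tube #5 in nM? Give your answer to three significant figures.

Step 1: 14-fold → factor 14
Step 2: 0.65 mL + 3800 μL = 4.45 mL total → factor 4.45/0.65 = 6.8462
Step 3: 260 μL brought to 40.4 mL → factor 40400/260 = 155.38
Step 4: 110 μL + 2700 μL = 2810 μL total → factor 2810/110 = 25.545
Step 5: 150 μL brought to 1875 μL → factor 1875/150 = 12.5
Dilution factor through tube #5 = 14 × 6.8462 × 155.38 × 25.545 × 12.5 = 4.7556 × 10^6
[tube #5] = 0.500 M / 4.7556 × 10^6 = 1.051 × 10^-7 M = 105 nM

105 nM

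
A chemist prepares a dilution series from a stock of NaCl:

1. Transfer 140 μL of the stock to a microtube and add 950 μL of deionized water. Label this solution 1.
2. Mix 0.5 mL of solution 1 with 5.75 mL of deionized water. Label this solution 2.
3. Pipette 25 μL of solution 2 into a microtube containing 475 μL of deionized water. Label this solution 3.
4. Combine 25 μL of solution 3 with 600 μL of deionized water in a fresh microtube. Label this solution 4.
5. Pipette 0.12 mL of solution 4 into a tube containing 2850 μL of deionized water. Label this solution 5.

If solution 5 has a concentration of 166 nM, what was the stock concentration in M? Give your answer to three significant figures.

0.200 M

Step 1: 140 μL + 950 μL = 1090 μL total → factor 1090/140 = 7.7857
Step 2: 0.5 mL + 5.75 mL = 6.25 mL total → factor 6.25/0.5 = 12.5
Step 3: 25 μL + 475 μL = 500 μL total → factor 500/25 = 20
Step 4: 25 μL + 600 μL = 625 μL total → factor 625/25 = 25
Step 5: 0.12 mL + 2850 μL = 2.97 mL total → factor 2.97/0.12 = 24.75
Overall dilution factor = 7.7857 × 12.5 × 20 × 25 × 24.75 = 1.2044 × 10^6
Stock = 166 nM × 1.2044 × 10^6 = 1.999 × 10^8 nM = 0.200 M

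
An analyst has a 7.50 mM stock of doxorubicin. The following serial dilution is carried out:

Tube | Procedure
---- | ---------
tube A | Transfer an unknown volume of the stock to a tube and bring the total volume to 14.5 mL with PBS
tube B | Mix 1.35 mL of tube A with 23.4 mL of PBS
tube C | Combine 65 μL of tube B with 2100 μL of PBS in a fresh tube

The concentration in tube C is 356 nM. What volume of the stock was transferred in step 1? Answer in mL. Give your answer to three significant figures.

0.420 mL

Step 1: v brought to 14.5 mL → factor = 14.5 mL/v
Step 2: 1.35 mL + 23.4 mL = 24.75 mL total → factor 24.75/1.35 = 18.333
Step 3: 65 μL + 2100 μL = 2165 μL total → factor 2165/65 = 33.308
Product of known-step factors = 610.64
Overall factor = 7.50 mM / (356 nM) = 21067
Step-1 factor = 21067 / 610.64 = 34.5
v = 14.5 mL / 34.5 = 0.420 mL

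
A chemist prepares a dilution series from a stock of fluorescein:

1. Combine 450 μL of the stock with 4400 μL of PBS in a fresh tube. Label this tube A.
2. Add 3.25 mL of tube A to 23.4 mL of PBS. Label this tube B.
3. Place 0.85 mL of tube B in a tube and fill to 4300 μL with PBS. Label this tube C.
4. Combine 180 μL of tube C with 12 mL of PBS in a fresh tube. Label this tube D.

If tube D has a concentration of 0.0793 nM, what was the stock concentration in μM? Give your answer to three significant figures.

Step 1: 450 μL + 4400 μL = 4850 μL total → factor 4850/450 = 10.778
Step 2: 3.25 mL + 23.4 mL = 26.65 mL total → factor 26.65/3.25 = 8.2
Step 3: 0.85 mL brought to 4300 μL → factor 4.3/0.85 = 5.0588
Step 4: 180 μL + 12 mL = 12180 μL total → factor 12180/180 = 67.667
Overall dilution factor = 10.778 × 8.2 × 5.0588 × 67.667 = 30253
Stock = 0.0793 nM × 30253 = 2399 nM = 2.40 μM

2.40 μM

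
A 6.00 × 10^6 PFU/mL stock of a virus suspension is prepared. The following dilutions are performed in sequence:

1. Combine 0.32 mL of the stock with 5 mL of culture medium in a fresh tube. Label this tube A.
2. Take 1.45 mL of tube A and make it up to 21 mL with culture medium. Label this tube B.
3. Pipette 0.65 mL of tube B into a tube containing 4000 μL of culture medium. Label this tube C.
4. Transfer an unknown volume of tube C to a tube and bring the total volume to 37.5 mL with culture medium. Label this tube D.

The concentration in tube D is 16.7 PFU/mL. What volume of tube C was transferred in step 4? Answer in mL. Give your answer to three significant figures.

0.180 mL

Step 1: 0.32 mL + 5 mL = 5.32 mL total → factor 5.32/0.32 = 16.625
Step 2: 1.45 mL brought to 21 mL → factor 21/1.45 = 14.483
Step 3: 0.65 mL + 4000 μL = 4.65 mL total → factor 4.65/0.65 = 7.1538
Step 4: v brought to 37.5 mL → factor = 37.5 mL/v
Product of known-step factors = 1722.5
Overall factor = 6.00 × 10^6 PFU/mL / (16.7 PFU/mL) = 3.5928 × 10^5
Step-4 factor = 3.5928 × 10^5 / 1722.5 = 208.58
v = 37.5 mL / 208.58 = 0.180 mL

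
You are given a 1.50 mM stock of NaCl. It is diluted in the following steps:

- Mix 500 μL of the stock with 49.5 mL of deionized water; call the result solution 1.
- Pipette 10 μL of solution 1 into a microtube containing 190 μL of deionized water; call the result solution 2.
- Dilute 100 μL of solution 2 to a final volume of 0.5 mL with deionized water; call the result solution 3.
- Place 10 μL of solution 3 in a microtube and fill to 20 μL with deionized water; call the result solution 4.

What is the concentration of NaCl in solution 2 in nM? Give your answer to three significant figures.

Step 1: 500 μL + 49.5 mL = 50000 μL total → factor 50000/500 = 100
Step 2: 10 μL + 190 μL = 200 μL total → factor 200/10 = 20
Dilution factor through solution 2 = 100 × 20 = 2000
[solution 2] = 1.50 mM / 2000 = 0.0007500 mM = 750 nM

750 nM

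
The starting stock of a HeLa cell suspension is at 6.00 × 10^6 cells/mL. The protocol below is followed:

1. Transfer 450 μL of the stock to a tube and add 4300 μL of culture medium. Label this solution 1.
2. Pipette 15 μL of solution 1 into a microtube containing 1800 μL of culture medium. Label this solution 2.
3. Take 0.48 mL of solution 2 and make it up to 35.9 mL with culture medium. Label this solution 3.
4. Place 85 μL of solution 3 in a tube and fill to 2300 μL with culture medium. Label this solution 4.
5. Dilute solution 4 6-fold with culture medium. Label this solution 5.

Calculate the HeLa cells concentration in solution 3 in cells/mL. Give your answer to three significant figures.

Step 1: 450 μL + 4300 μL = 4750 μL total → factor 4750/450 = 10.556
Step 2: 15 μL + 1800 μL = 1815 μL total → factor 1815/15 = 121
Step 3: 0.48 mL brought to 35.9 mL → factor 35.9/0.48 = 74.792
Dilution factor through solution 3 = 10.556 × 121 × 74.792 = 95526
[solution 3] = 6.00 × 10^6 cells/mL / 95526 = 62.8 cells/mL

62.8 cells/mL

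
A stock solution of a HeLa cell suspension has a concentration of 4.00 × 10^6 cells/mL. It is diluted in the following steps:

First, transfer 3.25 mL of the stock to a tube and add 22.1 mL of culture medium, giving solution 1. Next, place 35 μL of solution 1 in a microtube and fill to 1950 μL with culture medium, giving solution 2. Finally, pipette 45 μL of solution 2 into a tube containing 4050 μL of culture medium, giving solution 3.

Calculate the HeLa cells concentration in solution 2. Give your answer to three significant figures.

Step 1: 3.25 mL + 22.1 mL = 25.35 mL total → factor 25.35/3.25 = 7.8
Step 2: 35 μL brought to 1950 μL → factor 1950/35 = 55.714
Dilution factor through solution 2 = 7.8 × 55.714 = 434.57
[solution 2] = 4.00 × 10^6 cells/mL / 434.57 = 9.20 × 10^3 cells/mL

9.20 × 10^3 cells/mL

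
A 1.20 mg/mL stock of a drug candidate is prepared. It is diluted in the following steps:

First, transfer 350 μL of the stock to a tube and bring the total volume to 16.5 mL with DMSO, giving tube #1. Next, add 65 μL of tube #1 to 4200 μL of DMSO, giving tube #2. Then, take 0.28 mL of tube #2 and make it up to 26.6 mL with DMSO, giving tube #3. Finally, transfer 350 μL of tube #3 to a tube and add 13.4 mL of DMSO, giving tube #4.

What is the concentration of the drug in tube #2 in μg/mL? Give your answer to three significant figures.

Step 1: 350 μL brought to 16.5 mL → factor 16500/350 = 47.143
Step 2: 65 μL + 4200 μL = 4265 μL total → factor 4265/65 = 65.615
Dilution factor through tube #2 = 47.143 × 65.615 = 3093.3
[tube #2] = 1.20 mg/mL / 3093.3 = 0.0003879 mg/mL = 0.388 μg/mL

0.388 μg/mL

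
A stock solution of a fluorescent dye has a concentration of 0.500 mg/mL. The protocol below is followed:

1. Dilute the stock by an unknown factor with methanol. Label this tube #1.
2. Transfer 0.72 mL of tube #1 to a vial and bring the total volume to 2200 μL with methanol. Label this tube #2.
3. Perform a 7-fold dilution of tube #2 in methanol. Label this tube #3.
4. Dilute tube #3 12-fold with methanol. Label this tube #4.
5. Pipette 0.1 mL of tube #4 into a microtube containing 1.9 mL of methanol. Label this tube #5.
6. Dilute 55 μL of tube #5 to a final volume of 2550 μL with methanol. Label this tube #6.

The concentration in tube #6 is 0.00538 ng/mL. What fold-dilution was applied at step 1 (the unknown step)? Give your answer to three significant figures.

Step 1: unknown factor x
Step 2: 0.72 mL brought to 2200 μL → factor 2.2/0.72 = 3.0556
Step 3: 7-fold → factor 7
Step 4: 12-fold → factor 12
Step 5: 0.1 mL + 1.9 mL = 2 mL total → factor 2/0.1 = 20
Step 6: 55 μL brought to 2550 μL → factor 2550/55 = 46.364
Product of known-step factors = 2.38 × 10^5
Overall factor = 0.500 mg/mL / (0.00538 ng/mL) = 9.2937 × 10^7
x = 9.2937 × 10^7 / 2.38 × 10^5 = 390

390-fold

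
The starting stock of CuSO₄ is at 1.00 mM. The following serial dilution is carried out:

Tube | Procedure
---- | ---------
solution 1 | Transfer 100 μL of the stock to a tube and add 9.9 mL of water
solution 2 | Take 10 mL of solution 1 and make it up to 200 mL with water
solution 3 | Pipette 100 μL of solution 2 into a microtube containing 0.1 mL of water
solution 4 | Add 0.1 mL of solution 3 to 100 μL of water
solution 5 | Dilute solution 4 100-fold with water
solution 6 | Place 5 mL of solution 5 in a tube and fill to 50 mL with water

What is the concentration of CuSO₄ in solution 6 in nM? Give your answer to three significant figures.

0.125 nM

Step 1: 100 μL + 9.9 mL = 10000 μL total → factor 10000/100 = 100
Step 2: 10 mL brought to 200 mL → factor 200/10 = 20
Step 3: 100 μL + 0.1 mL = 200 μL total → factor 200/100 = 2
Step 4: 0.1 mL + 100 μL = 0.2 mL total → factor 0.2/0.1 = 2
Step 5: 100-fold → factor 100
Step 6: 5 mL brought to 50 mL → factor 50/5 = 10
Overall dilution factor = 100 × 20 × 2 × 2 × 100 × 10 = 8 × 10^6
Final = 1.00 mM / 8 × 10^6 = 1.250 × 10^-7 mM = 0.125 nM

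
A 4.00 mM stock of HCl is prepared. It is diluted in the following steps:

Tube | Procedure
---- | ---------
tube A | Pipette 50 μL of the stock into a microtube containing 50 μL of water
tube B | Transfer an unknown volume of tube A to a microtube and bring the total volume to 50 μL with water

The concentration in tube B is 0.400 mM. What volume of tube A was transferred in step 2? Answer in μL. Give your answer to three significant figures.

10.0 μL

Step 1: 50 μL + 50 μL = 100 μL total → factor 100/50 = 2
Step 2: v brought to 50 μL → factor = 50 μL/v
Product of known-step factors = 2
Overall factor = 4.00 mM / (0.400 mM) = 10
Step-2 factor = 10 / 2 = 5
v = 50 μL / 5 = 10.0 μL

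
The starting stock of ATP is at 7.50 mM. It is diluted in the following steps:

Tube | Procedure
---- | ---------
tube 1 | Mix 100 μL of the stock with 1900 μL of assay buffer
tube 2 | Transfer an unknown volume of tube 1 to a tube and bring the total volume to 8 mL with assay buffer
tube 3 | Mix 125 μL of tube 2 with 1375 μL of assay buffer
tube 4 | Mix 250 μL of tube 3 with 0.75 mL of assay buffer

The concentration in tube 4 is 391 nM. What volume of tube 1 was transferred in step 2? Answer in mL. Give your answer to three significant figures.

0.400 mL

Step 1: 100 μL + 1900 μL = 2000 μL total → factor 2000/100 = 20
Step 2: v brought to 8 mL → factor = 8 mL/v
Step 3: 125 μL + 1375 μL = 1500 μL total → factor 1500/125 = 12
Step 4: 250 μL + 0.75 mL = 1000 μL total → factor 1000/250 = 4
Product of known-step factors = 960
Overall factor = 7.50 mM / (391 nM) = 19182
Step-2 factor = 19182 / 960 = 19.981
v = 8 mL / 19.981 = 0.400 mL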